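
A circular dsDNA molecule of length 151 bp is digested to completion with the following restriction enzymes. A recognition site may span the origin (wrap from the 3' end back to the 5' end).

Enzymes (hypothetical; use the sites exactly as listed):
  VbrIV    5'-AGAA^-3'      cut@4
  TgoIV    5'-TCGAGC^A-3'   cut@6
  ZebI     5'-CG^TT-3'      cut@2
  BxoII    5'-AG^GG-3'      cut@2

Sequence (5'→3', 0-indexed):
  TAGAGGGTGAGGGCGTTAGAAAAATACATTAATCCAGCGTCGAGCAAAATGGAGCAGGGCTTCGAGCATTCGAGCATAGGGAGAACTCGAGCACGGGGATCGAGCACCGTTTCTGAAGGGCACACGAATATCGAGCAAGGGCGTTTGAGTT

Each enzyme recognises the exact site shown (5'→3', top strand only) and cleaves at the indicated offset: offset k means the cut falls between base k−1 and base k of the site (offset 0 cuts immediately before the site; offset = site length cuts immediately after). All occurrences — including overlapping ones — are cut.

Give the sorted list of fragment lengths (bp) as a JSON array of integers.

[3,4,4,4,4,6,6,6,7,8,9,10,12,13,13,18,24]

Per-enzyme occurrences:
  VbrIV AGAA/4: at [17, 81] ⇒ [21, 85]
  TgoIV TCGAGCA/6: at [39, 61, 69, 86, 99, 130] ⇒ [45, 67, 75, 92, 105, 136]
  ZebI CGTT/2: at [13, 107, 141] ⇒ [15, 109, 143]
  BxoII AGGG/2: at [3, 9, 55, 77, 116, 137] ⇒ [5, 11, 57, 79, 118, 139]

Pooled cuts: [5, 11, 15, 21, 45, 57, 67, 75, 79, 85, 92, 105, 109, 118, 136, 139, 143]

Fragment lengths:
  5→11: 6 bp
  11→15: 4 bp
  15→21: 6 bp
  21→45: 24 bp
  45→57: 12 bp
  57→67: 10 bp
  67→75: 8 bp
  75→79: 4 bp
  79→85: 6 bp
  85→92: 7 bp
  92→105: 13 bp
  105→109: 4 bp
  109→118: 9 bp
  118→136: 18 bp
  136→139: 3 bp
  139→143: 4 bp
  143→5 (wrap): 151-143+5 = 13 bp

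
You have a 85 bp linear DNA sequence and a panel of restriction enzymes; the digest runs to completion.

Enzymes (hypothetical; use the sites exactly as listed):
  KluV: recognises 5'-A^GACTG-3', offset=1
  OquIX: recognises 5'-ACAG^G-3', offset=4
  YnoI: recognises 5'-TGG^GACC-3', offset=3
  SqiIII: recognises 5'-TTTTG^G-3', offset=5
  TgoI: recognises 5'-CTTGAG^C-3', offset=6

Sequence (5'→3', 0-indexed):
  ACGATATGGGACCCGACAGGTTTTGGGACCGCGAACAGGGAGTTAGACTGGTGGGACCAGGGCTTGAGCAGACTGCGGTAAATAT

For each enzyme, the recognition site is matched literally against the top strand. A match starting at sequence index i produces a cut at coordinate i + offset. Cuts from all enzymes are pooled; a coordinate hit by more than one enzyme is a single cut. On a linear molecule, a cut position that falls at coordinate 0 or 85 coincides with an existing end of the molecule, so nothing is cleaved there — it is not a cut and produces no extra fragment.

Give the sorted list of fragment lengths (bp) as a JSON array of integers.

[1,2,6,7,9,9,10,12,14,15]

Site scan:
  KluV AGACTG/1: at [44, 69] ⇒ [45, 70]
  OquIX ACAGG/4: at [15, 34] ⇒ [19, 38]
  YnoI TGGGACC/3: at [6, 23, 51] ⇒ [9, 26, 54]
  SqiIII TTTTGG/5: at [20] ⇒ [25]
  TgoI CTTGAGC/6: at [62] ⇒ [68]

Pooled cuts: [9, 19, 25, 26, 38, 45, 54, 68, 70]

Fragments:
  [0,9): 9 bp
  [9,19): 10 bp
  [19,25): 6 bp
  [25,26): 1 bp
  [26,38): 12 bp
  [38,45): 7 bp
  [45,54): 9 bp
  [54,68): 14 bp
  [68,70): 2 bp
  [70,85): 15 bp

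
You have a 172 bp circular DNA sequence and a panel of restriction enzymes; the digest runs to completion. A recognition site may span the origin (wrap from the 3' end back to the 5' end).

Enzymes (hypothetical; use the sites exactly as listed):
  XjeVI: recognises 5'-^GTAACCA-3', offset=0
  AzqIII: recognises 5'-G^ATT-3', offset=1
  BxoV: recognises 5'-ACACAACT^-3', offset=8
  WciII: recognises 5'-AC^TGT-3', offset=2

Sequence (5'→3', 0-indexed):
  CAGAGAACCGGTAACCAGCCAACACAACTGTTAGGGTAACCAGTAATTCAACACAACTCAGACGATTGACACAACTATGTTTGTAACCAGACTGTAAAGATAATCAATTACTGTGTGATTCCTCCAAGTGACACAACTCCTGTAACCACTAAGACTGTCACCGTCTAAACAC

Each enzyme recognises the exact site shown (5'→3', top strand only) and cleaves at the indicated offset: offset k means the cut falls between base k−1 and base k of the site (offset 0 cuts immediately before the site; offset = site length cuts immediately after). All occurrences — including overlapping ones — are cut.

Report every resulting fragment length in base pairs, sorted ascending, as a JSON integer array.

Per-enzyme occurrences:
  XjeVI (GTAACCA, off=0): starts [10, 35, 82, 141] → cuts [10, 35, 82, 141]
  AzqIII (GATT, off=1): starts [63, 116] → cuts [64, 117]
  BxoV (ACACAACT, off=8): starts [21, 50, 68, 130] → cuts [29, 58, 76, 138]
  WciII (ACTGT, off=2): starts [26, 90, 109, 153] → cuts [28, 92, 111, 155]

Pooled cuts: [10, 28, 29, 35, 58, 64, 76, 82, 92, 111, 117, 138, 141, 155]

Fragment lengths:
  10→28: 18 bp
  28→29: 1 bp
  29→35: 6 bp
  35→58: 23 bp
  58→64: 6 bp
  64→76: 12 bp
  76→82: 6 bp
  82→92: 10 bp
  92→111: 19 bp
  111→117: 6 bp
  117→138: 21 bp
  138→141: 3 bp
  141→155: 14 bp
  155→10 (wrap): 172-155+10 = 27 bp

[1,3,6,6,6,6,10,12,14,18,19,21,23,27]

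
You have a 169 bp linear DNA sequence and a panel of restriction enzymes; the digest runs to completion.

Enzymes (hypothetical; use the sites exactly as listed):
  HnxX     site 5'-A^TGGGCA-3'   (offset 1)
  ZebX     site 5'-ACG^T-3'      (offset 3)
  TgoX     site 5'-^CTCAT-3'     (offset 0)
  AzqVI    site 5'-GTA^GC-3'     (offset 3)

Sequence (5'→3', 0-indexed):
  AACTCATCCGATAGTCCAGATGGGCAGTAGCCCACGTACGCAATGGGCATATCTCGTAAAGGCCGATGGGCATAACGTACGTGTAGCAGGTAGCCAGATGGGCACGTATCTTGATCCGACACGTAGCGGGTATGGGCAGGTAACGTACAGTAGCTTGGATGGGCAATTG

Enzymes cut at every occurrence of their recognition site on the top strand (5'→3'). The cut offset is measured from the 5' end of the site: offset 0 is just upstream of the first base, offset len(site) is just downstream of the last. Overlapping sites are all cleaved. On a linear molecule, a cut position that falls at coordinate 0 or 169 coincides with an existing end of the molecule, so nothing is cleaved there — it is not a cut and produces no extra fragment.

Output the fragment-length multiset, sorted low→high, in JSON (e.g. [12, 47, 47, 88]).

[2,2,4,4,6,7,7,7,7,7,7,8,9,10,11,13,17,18,23]

Per-enzyme occurrences:
  HnxX (ATGGGCA, off=1): starts [19, 42, 65, 97, 131, 158] → cuts [20, 43, 66, 98, 132, 159]
  ZebX (ACGT, off=3): starts [33, 74, 78, 103, 120, 142] → cuts [36, 77, 81, 106, 123, 145]
  TgoX (CTCAT, off=0): starts [2] → cuts [2]
  AzqVI (GTAGC, off=3): starts [26, 82, 89, 122, 149] → cuts [29, 85, 92, 125, 152]

All cut coordinates (distinct, sorted): [2, 20, 29, 36, 43, 66, 77, 81, 85, 92, 98, 106, 123, 125, 132, 145, 152, 159]

Fragments:
  [0,2): 2 bp
  [2,20): 18 bp
  [20,29): 9 bp
  [29,36): 7 bp
  [36,43): 7 bp
  [43,66): 23 bp
  [66,77): 11 bp
  [77,81): 4 bp
  [81,85): 4 bp
  [85,92): 7 bp
  [92,98): 6 bp
  [98,106): 8 bp
  [106,123): 17 bp
  [123,125): 2 bp
  [125,132): 7 bp
  [132,145): 13 bp
  [145,152): 7 bp
  [152,159): 7 bp
  [159,169): 10 bp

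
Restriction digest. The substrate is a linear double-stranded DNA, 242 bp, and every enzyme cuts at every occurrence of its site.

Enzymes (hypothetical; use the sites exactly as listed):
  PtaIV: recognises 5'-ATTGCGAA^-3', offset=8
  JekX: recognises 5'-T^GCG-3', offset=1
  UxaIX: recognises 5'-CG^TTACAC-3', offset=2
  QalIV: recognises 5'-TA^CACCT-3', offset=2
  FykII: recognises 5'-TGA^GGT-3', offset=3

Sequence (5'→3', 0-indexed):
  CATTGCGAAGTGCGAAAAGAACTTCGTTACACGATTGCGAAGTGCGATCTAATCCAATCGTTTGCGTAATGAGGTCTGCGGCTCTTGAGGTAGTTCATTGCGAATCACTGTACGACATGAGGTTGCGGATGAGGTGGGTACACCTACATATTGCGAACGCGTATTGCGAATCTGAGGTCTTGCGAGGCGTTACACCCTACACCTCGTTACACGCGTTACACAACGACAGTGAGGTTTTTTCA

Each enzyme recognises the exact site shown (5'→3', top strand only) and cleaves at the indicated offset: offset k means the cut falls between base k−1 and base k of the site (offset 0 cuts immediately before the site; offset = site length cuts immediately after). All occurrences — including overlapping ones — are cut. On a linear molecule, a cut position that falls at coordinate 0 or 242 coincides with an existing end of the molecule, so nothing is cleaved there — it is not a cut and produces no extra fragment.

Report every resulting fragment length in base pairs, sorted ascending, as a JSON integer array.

Site scan:
  PtaIV (ATTGCGAA, off=8): starts [1, 33, 96, 149, 162] → cuts [9, 41, 104, 157, 170]
  JekX (TGCG, off=1): starts [3, 10, 35, 42, 62, 76, 98, 123, 151, 164, 180] → cuts [4, 11, 36, 43, 63, 77, 99, 124, 152, 165, 181]
  UxaIX (CGTTACAC, off=2): starts [24, 187, 204, 213] → cuts [26, 189, 206, 215]
  QalIV (TACACCT, off=2): starts [138, 197] → cuts [140, 199]
  FykII (TGAGGT, off=3): starts [69, 85, 117, 129, 172, 229] → cuts [72, 88, 120, 132, 175, 232]

All cut coordinates (distinct, sorted): [4, 9, 11, 26, 36, 41, 43, 63, 72, 77, 88, 99, 104, 120, 124, 132, 140, 152, 157, 165, 170, 175, 181, 189, 199, 206, 215, 232]

Fragments:
  [0,4): 4 bp
  [4,9): 5 bp
  [9,11): 2 bp
  [11,26): 15 bp
  [26,36): 10 bp
  [36,41): 5 bp
  [41,43): 2 bp
  [43,63): 20 bp
  [63,72): 9 bp
  [72,77): 5 bp
  [77,88): 11 bp
  [88,99): 11 bp
  [99,104): 5 bp
  [104,120): 16 bp
  [120,124): 4 bp
  [124,132): 8 bp
  [132,140): 8 bp
  [140,152): 12 bp
  [152,157): 5 bp
  [157,165): 8 bp
  [165,170): 5 bp
  [170,175): 5 bp
  [175,181): 6 bp
  [181,189): 8 bp
  [189,199): 10 bp
  [199,206): 7 bp
  [206,215): 9 bp
  [215,232): 17 bp
  [232,242): 10 bp

[2,2,4,4,5,5,5,5,5,5,5,6,7,8,8,8,8,9,9,10,10,10,11,11,12,15,16,17,20]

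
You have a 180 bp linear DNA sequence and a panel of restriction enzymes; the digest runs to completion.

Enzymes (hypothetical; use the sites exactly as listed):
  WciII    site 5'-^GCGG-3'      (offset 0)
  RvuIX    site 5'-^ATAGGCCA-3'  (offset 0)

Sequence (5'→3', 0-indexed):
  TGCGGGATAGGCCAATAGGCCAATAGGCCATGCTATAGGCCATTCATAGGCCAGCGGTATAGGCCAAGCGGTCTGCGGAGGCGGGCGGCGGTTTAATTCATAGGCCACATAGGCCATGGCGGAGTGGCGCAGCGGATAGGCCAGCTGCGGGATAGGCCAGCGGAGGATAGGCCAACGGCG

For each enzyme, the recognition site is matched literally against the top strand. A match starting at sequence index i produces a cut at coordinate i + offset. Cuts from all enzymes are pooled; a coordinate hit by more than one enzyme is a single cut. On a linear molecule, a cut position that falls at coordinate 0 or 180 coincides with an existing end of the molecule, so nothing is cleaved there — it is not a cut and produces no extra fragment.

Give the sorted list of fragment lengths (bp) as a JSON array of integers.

Scan for sites:
  WciII (GCGG, off=0): starts [1, 53, 67, 74, 80, 84, 87, 118, 131, 146, 159] → cuts [1, 53, 67, 74, 80, 84, 87, 118, 131, 146, 159]
  RvuIX (ATAGGCCA, off=0): starts [6, 14, 22, 34, 45, 58, 99, 108, 135, 151, 166] → cuts [6, 14, 22, 34, 45, 58, 99, 108, 135, 151, 166]

All cut coordinates (distinct, sorted): [1, 6, 14, 22, 34, 45, 53, 58, 67, 74, 80, 84, 87, 99, 108, 118, 131, 135, 146, 151, 159, 166]

Fragment lengths:
  [0,1): 1 bp
  [1,6): 5 bp
  [6,14): 8 bp
  [14,22): 8 bp
  [22,34): 12 bp
  [34,45): 11 bp
  [45,53): 8 bp
  [53,58): 5 bp
  [58,67): 9 bp
  [67,74): 7 bp
  [74,80): 6 bp
  [80,84): 4 bp
  [84,87): 3 bp
  [87,99): 12 bp
  [99,108): 9 bp
  [108,118): 10 bp
  [118,131): 13 bp
  [131,135): 4 bp
  [135,146): 11 bp
  [146,151): 5 bp
  [151,159): 8 bp
  [159,166): 7 bp
  [166,180): 14 bp

[1,3,4,4,5,5,5,6,7,7,8,8,8,8,9,9,10,11,11,12,12,13,14]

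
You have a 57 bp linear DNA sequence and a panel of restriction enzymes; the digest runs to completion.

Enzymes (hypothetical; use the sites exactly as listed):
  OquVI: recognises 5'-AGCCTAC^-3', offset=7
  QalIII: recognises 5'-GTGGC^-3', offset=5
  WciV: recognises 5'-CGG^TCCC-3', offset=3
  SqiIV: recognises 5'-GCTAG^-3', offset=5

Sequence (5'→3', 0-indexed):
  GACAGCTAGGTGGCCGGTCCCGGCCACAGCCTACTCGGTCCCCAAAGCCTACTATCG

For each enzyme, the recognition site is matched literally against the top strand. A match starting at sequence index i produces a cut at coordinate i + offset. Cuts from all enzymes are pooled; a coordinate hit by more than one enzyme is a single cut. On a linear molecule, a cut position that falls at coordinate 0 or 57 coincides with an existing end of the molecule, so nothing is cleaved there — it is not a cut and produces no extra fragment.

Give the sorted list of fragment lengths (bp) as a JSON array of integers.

Per-enzyme occurrences:
  OquVI (AGCCTAC, off=7): starts [27, 45] → cuts [34, 52]
  QalIII (GTGGC, off=5): starts [9] → cuts [14]
  WciV (CGGTCCC, off=3): starts [14, 35] → cuts [17, 38]
  SqiIV (GCTAG, off=5): starts [4] → cuts [9]

All cut coordinates (distinct, sorted): [9, 14, 17, 34, 38, 52]

Fragment lengths:
  [0,9): 9 bp
  [9,14): 5 bp
  [14,17): 3 bp
  [17,34): 17 bp
  [34,38): 4 bp
  [38,52): 14 bp
  [52,57): 5 bp

[3,4,5,5,9,14,17]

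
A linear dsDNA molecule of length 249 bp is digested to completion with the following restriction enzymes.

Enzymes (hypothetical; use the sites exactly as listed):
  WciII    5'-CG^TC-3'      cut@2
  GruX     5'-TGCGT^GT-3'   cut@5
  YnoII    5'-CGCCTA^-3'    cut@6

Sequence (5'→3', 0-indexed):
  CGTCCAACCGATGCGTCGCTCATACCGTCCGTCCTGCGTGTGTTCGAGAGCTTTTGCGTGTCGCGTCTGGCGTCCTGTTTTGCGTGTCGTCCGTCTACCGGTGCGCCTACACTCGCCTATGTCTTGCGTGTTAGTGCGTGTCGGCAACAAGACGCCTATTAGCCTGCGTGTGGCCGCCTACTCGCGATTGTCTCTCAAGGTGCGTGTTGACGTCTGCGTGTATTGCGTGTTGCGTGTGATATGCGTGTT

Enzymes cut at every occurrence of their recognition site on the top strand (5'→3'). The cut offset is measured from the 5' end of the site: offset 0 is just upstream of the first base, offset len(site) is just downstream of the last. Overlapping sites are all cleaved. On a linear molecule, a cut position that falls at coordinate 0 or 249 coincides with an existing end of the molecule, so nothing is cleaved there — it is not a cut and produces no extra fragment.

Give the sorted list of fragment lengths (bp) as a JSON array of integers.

Site scan:
  WciII CGTC/2: at [0, 13, 25, 29, 63, 70, 87, 91, 210] ⇒ [2, 15, 27, 31, 65, 72, 89, 93, 212]
  GruX TGCGTGT/5: at [34, 54, 80, 124, 134, 164, 200, 214, 223, 230, 241] ⇒ [39, 59, 85, 129, 139, 169, 205, 219, 228, 235, 246]
  YnoII CGCCTA/6: at [103, 113, 152, 174] ⇒ [109, 119, 158, 180]

Pooled cuts: [2, 15, 27, 31, 39, 59, 65, 72, 85, 89, 93, 109, 119, 129, 139, 158, 169, 180, 205, 212, 219, 228, 235, 246]

Fragments:
  [0,2): 2 bp
  [2,15): 13 bp
  [15,27): 12 bp
  [27,31): 4 bp
  [31,39): 8 bp
  [39,59): 20 bp
  [59,65): 6 bp
  [65,72): 7 bp
  [72,85): 13 bp
  [85,89): 4 bp
  [89,93): 4 bp
  [93,109): 16 bp
  [109,119): 10 bp
  [119,129): 10 bp
  [129,139): 10 bp
  [139,158): 19 bp
  [158,169): 11 bp
  [169,180): 11 bp
  [180,205): 25 bp
  [205,212): 7 bp
  [212,219): 7 bp
  [219,228): 9 bp
  [228,235): 7 bp
  [235,246): 11 bp
  [246,249): 3 bp

[2,3,4,4,4,6,7,7,7,7,8,9,10,10,10,11,11,11,12,13,13,16,19,20,25]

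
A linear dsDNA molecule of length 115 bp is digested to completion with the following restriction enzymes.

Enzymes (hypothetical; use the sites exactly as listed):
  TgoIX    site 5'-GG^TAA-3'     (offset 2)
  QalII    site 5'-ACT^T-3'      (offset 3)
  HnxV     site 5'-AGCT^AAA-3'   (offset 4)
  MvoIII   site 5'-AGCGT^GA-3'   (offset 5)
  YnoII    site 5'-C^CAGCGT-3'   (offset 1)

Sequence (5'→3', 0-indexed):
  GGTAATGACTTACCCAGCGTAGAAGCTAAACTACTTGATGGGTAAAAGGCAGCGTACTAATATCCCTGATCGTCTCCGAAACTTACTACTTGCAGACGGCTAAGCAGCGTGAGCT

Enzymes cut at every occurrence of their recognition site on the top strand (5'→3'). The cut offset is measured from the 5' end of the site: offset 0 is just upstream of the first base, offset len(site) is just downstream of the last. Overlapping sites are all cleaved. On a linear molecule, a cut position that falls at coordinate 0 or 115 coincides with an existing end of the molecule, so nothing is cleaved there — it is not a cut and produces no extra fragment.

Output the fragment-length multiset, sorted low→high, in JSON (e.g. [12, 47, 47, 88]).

Site scan:
  TgoIX GGTAA/2: at [0, 40] ⇒ [2, 42]
  QalII ACTT/3: at [7, 32, 80, 87] ⇒ [10, 35, 83, 90]
  HnxV AGCTAAA/4: at [23] ⇒ [27]
  MvoIII AGCGTGA/5: at [105] ⇒ [110]
  YnoII CCAGCGT/1: at [13] ⇒ [14]

Pooled cuts: [2, 10, 14, 27, 35, 42, 83, 90, 110]

Fragment lengths:
  [0,2): 2 bp
  [2,10): 8 bp
  [10,14): 4 bp
  [14,27): 13 bp
  [27,35): 8 bp
  [35,42): 7 bp
  [42,83): 41 bp
  [83,90): 7 bp
  [90,110): 20 bp
  [110,115): 5 bp

[2,4,5,7,7,8,8,13,20,41]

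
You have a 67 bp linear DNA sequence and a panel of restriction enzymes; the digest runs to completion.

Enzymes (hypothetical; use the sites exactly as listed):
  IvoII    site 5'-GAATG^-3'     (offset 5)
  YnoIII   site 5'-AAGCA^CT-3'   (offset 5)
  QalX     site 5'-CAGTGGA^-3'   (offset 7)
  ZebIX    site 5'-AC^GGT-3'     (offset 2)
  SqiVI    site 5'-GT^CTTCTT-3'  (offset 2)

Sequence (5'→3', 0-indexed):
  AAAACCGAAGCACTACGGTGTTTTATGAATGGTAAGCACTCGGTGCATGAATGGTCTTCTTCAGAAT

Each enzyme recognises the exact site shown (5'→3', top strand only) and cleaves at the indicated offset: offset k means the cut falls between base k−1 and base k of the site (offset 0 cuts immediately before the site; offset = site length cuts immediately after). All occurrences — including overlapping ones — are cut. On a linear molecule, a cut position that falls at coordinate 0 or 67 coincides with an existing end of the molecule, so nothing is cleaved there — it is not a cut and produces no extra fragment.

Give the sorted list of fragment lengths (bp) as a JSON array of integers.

[2,4,7,12,12,15,15]

Site scan:
  IvoII (GAATG, off=5): starts [26, 48] → cuts [31, 53]
  YnoIII (AAGCACT, off=5): starts [7, 33] → cuts [12, 38]
  QalX (CAGTGGA, off=7): no sites
  ZebIX (ACGGT, off=2): starts [14] → cuts [16]
  SqiVI (GTCTTCTT, off=2): starts [53] → cuts [55]

Pooled cuts: [12, 16, 31, 38, 53, 55]

Fragment lengths:
  [0,12): 12 bp
  [12,16): 4 bp
  [16,31): 15 bp
  [31,38): 7 bp
  [38,53): 15 bp
  [53,55): 2 bp
  [55,67): 12 bp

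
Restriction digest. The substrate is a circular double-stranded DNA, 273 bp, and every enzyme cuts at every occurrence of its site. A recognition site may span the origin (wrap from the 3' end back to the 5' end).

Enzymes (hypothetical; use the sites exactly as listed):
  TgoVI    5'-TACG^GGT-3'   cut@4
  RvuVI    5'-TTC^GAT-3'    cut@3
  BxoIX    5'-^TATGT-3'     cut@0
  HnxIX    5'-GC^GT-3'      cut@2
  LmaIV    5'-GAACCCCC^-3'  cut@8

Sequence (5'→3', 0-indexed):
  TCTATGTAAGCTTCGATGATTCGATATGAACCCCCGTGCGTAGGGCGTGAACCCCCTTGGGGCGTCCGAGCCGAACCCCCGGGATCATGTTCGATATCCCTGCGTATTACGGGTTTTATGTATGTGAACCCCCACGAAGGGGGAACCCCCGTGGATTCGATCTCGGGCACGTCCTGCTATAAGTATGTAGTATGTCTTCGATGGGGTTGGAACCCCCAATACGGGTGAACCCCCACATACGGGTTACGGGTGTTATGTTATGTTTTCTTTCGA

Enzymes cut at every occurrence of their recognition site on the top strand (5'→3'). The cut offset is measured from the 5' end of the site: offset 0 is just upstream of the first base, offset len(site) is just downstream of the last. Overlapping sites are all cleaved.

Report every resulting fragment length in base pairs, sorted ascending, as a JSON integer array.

Site scan:
  TgoVI TACGGGT/4: at [107, 219, 237, 244] ⇒ [111, 223, 241, 248]
  RvuVI TTCGAT/3: at [11, 19, 89, 155, 196, 268] ⇒ [14, 22, 92, 158, 199, 271]
  BxoIX TATGT/0: at [2, 116, 120, 183, 190, 253, 258] ⇒ [2, 116, 120, 183, 190, 253, 258]
  HnxIX GCGT/2: at [37, 44, 61, 101] ⇒ [39, 46, 63, 103]
  LmaIV GAACCCCC/8: at [27, 48, 72, 125, 142, 209, 226] ⇒ [35, 56, 80, 133, 150, 217, 234]

All cut coordinates (distinct, sorted): [2, 14, 22, 35, 39, 46, 56, 63, 80, 92, 103, 111, 116, 120, 133, 150, 158, 183, 190, 199, 217, 223, 234, 241, 248, 253, 258, 271]

Fragment lengths:
  2→14: 12 bp
  14→22: 8 bp
  22→35: 13 bp
  35→39: 4 bp
  39→46: 7 bp
  46→56: 10 bp
  56→63: 7 bp
  63→80: 17 bp
  80→92: 12 bp
  92→103: 11 bp
  103→111: 8 bp
  111→116: 5 bp
  116→120: 4 bp
  120→133: 13 bp
  133→150: 17 bp
  150→158: 8 bp
  158→183: 25 bp
  183→190: 7 bp
  190→199: 9 bp
  199→217: 18 bp
  217→223: 6 bp
  223→234: 11 bp
  234→241: 7 bp
  241→248: 7 bp
  248→253: 5 bp
  253→258: 5 bp
  258→271: 13 bp
  271→2 (wrap): 273-271+2 = 4 bp

[4,4,4,5,5,5,6,7,7,7,7,7,8,8,8,9,10,11,11,12,12,13,13,13,17,17,18,25]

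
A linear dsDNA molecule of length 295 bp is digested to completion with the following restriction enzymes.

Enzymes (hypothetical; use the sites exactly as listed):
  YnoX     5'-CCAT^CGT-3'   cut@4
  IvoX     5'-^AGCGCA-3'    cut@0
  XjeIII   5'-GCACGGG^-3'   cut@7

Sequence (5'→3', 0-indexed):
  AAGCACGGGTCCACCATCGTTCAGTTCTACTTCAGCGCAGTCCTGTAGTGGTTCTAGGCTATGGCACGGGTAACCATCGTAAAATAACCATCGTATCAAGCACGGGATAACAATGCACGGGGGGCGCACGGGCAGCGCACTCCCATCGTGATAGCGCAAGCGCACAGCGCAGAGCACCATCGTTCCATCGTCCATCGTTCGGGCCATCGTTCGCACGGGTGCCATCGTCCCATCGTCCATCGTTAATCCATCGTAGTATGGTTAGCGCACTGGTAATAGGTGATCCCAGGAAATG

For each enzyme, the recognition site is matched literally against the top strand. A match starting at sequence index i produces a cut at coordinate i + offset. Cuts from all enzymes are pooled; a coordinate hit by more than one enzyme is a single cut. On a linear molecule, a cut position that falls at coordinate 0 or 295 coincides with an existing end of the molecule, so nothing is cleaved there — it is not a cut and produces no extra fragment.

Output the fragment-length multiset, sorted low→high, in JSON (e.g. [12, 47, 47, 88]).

Scan for sites:
  YnoX CCATCGT/4: at [13, 73, 87, 142, 176, 184, 191, 203, 221, 229, 236, 247] ⇒ [17, 77, 91, 146, 180, 188, 195, 207, 225, 233, 240, 251]
  IvoX AGCGCA/0: at [33, 133, 152, 158, 165, 263] ⇒ [33, 133, 152, 158, 165, 263]
  XjeIII GCACGGG/7: at [2, 63, 99, 114, 125, 212] ⇒ [9, 70, 106, 121, 132, 219]

All cut coordinates (distinct, sorted): [9, 17, 33, 70, 77, 91, 106, 121, 132, 133, 146, 152, 158, 165, 180, 188, 195, 207, 219, 225, 233, 240, 251, 263]

Fragments:
  [0,9): 9 bp
  [9,17): 8 bp
  [17,33): 16 bp
  [33,70): 37 bp
  [70,77): 7 bp
  [77,91): 14 bp
  [91,106): 15 bp
  [106,121): 15 bp
  [121,132): 11 bp
  [132,133): 1 bp
  [133,146): 13 bp
  [146,152): 6 bp
  [152,158): 6 bp
  [158,165): 7 bp
  [165,180): 15 bp
  [180,188): 8 bp
  [188,195): 7 bp
  [195,207): 12 bp
  [207,219): 12 bp
  [219,225): 6 bp
  [225,233): 8 bp
  [233,240): 7 bp
  [240,251): 11 bp
  [251,263): 12 bp
  [263,295): 32 bp

[1,6,6,6,7,7,7,7,8,8,8,9,11,11,12,12,12,13,14,15,15,15,16,32,37]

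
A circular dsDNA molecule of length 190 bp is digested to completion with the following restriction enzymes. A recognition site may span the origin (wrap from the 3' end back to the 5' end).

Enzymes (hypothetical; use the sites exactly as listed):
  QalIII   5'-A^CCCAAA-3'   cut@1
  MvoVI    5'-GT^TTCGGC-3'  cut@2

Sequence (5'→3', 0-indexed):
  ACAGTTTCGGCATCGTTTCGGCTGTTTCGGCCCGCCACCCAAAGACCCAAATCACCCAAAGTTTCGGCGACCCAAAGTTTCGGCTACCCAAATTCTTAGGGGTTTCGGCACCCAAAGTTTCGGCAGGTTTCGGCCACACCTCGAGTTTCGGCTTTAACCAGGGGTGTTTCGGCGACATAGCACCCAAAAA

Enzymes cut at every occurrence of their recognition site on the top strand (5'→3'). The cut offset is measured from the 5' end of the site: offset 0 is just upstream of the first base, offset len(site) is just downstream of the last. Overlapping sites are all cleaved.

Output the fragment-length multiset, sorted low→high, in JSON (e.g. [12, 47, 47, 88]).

[7,8,8,8,8,8,8,9,9,10,11,12,13,15,17,18,21]

Site scan:
  QalIII (ACCCAAA, off=1): starts [36, 44, 53, 69, 85, 109, 181] → cuts [37, 45, 54, 70, 86, 110, 182]
  MvoVI (GTTTCGGC, off=2): starts [3, 14, 23, 60, 76, 101, 116, 126, 144, 165] → cuts [5, 16, 25, 62, 78, 103, 118, 128, 146, 167]

Pooled cuts: [5, 16, 25, 37, 45, 54, 62, 70, 78, 86, 103, 110, 118, 128, 146, 167, 182]

Fragments:
  5→16: 11 bp
  16→25: 9 bp
  25→37: 12 bp
  37→45: 8 bp
  45→54: 9 bp
  54→62: 8 bp
  62→70: 8 bp
  70→78: 8 bp
  78→86: 8 bp
  86→103: 17 bp
  103→110: 7 bp
  110→118: 8 bp
  118→128: 10 bp
  128→146: 18 bp
  146→167: 21 bp
  167→182: 15 bp
  182→5 (wrap): 190-182+5 = 13 bp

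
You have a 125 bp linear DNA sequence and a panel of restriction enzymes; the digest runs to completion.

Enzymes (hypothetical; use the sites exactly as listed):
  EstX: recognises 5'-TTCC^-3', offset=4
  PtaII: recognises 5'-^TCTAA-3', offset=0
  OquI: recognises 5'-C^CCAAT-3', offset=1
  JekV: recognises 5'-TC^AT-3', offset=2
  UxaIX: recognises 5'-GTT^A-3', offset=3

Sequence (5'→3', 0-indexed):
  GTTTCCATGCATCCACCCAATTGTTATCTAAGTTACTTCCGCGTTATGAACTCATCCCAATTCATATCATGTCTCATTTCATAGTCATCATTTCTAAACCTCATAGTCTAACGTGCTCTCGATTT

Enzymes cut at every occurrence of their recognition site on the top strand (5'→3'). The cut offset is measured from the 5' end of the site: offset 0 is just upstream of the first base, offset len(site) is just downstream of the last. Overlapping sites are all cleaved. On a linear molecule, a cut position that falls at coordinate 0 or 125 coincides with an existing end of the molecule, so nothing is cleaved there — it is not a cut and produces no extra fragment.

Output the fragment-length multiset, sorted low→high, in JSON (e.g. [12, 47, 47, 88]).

Per-enzyme occurrences:
  EstX (TTCC, off=4): starts [2, 36] → cuts [6, 40]
  PtaII (TCTAA, off=0): starts [26, 92, 106] → cuts [26, 92, 106]
  OquI (CCCAAT, off=1): starts [15, 55] → cuts [16, 56]
  JekV (TCAT, off=2): starts [51, 61, 66, 73, 78, 84, 87, 100] → cuts [53, 63, 68, 75, 80, 86, 89, 102]
  UxaIX (GTTA, off=3): starts [22, 31, 42] → cuts [25, 34, 45]

All cut coordinates (distinct, sorted): [6, 16, 25, 26, 34, 40, 45, 53, 56, 63, 68, 75, 80, 86, 89, 92, 102, 106]

Fragment lengths:
  [0,6): 6 bp
  [6,16): 10 bp
  [16,25): 9 bp
  [25,26): 1 bp
  [26,34): 8 bp
  [34,40): 6 bp
  [40,45): 5 bp
  [45,53): 8 bp
  [53,56): 3 bp
  [56,63): 7 bp
  [63,68): 5 bp
  [68,75): 7 bp
  [75,80): 5 bp
  [80,86): 6 bp
  [86,89): 3 bp
  [89,92): 3 bp
  [92,102): 10 bp
  [102,106): 4 bp
  [106,125): 19 bp

[1,3,3,3,4,5,5,5,6,6,6,7,7,8,8,9,10,10,19]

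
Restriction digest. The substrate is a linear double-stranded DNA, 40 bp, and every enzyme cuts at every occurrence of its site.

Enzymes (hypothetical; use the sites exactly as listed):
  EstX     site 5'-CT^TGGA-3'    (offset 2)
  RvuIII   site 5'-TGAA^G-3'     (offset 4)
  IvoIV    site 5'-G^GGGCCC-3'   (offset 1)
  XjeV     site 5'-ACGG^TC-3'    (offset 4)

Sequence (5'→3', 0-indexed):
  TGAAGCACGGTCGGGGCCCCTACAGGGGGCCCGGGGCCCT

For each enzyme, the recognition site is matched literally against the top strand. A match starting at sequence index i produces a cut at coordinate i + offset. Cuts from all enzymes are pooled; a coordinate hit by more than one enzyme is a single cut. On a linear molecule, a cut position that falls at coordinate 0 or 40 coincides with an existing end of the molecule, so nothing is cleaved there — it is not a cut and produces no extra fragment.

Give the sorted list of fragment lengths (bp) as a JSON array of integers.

[3,4,6,7,7,13]

Per-enzyme occurrences:
  EstX (CTTGGA, off=2): no sites
  RvuIII TGAAG/4: at [0] ⇒ [4]
  IvoIV GGGGCCC/1: at [12, 25, 32] ⇒ [13, 26, 33]
  XjeV ACGGTC/4: at [6] ⇒ [10]

All cut coordinates (distinct, sorted): [4, 10, 13, 26, 33]

Fragments:
  [0,4): 4 bp
  [4,10): 6 bp
  [10,13): 3 bp
  [13,26): 13 bp
  [26,33): 7 bp
  [33,40): 7 bp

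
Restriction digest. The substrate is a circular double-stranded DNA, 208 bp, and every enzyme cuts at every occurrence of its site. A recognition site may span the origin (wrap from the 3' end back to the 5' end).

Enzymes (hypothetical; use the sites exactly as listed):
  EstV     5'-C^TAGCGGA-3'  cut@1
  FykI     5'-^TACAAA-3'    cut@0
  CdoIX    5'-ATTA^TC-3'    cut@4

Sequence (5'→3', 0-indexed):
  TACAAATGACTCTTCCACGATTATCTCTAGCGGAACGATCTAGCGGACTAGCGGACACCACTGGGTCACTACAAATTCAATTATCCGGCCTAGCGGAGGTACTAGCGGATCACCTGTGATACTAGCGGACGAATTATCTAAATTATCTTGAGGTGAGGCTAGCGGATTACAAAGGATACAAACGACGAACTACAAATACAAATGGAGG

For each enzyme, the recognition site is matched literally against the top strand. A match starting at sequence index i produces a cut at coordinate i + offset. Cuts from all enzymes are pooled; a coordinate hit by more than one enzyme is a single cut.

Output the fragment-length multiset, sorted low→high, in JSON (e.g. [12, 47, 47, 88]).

Per-enzyme occurrences:
  EstV CTAGCGGA/1: at [26, 39, 47, 89, 101, 121, 158] ⇒ [27, 40, 48, 90, 102, 122, 159]
  FykI TACAAA/0: at [0, 69, 167, 176, 190, 196] ⇒ [0, 69, 167, 176, 190, 196]
  CdoIX ATTATC/4: at [19, 79, 132, 141] ⇒ [23, 83, 136, 145]

All cut coordinates (distinct, sorted): [0, 23, 27, 40, 48, 69, 83, 90, 102, 122, 136, 145, 159, 167, 176, 190, 196]

Fragment lengths:
  0→23: 23 bp
  23→27: 4 bp
  27→40: 13 bp
  40→48: 8 bp
  48→69: 21 bp
  69→83: 14 bp
  83→90: 7 bp
  90→102: 12 bp
  102→122: 20 bp
  122→136: 14 bp
  136→145: 9 bp
  145→159: 14 bp
  159→167: 8 bp
  167→176: 9 bp
  176→190: 14 bp
  190→196: 6 bp
  196→0 (wrap): 208-196+0 = 12 bp

[4,6,7,8,8,9,9,12,12,13,14,14,14,14,20,21,23]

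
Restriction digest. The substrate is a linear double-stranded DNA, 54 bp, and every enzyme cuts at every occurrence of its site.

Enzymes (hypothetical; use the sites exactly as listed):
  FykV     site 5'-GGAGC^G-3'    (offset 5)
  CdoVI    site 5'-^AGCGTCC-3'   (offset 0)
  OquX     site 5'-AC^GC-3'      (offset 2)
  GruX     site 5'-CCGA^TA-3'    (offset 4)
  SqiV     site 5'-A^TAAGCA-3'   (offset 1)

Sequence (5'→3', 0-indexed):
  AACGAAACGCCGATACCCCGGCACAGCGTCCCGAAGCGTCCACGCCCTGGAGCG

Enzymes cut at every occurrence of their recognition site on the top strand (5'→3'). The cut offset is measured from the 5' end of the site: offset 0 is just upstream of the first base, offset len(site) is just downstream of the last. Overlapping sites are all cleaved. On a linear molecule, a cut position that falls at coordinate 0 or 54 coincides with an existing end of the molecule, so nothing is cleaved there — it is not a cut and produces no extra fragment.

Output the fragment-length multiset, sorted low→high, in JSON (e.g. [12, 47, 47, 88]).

Site scan:
  FykV (GGAGCG, off=5): starts [48] → cuts [53]
  CdoVI (AGCGTCC, off=0): starts [24, 34] → cuts [24, 34]
  OquX (ACGC, off=2): starts [6, 41] → cuts [8, 43]
  GruX (CCGATA, off=4): starts [9] → cuts [13]
  SqiV (ATAAGCA, off=1): no sites

All cut coordinates (distinct, sorted): [8, 13, 24, 34, 43, 53]

Fragments:
  [0,8): 8 bp
  [8,13): 5 bp
  [13,24): 11 bp
  [24,34): 10 bp
  [34,43): 9 bp
  [43,53): 10 bp
  [53,54): 1 bp

[1,5,8,9,10,10,11]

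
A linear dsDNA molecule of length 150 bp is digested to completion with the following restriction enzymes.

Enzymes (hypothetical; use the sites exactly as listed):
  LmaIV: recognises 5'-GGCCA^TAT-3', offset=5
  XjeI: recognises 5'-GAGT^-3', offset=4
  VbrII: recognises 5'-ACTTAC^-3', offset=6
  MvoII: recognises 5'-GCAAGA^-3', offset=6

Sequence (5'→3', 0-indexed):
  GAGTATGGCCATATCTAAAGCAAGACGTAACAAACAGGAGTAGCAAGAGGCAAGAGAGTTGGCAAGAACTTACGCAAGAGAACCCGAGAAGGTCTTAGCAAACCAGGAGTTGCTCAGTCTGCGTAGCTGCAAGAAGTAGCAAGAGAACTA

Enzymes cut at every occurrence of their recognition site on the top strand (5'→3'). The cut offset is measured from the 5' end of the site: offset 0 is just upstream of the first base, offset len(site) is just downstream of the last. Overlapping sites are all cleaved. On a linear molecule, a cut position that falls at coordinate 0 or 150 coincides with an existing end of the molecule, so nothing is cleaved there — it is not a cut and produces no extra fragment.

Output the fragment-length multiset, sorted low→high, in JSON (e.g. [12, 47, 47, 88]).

Scan for sites:
  LmaIV (GGCCATAT, off=5): starts [6] → cuts [11]
  XjeI (GAGT, off=4): starts [0, 37, 55, 106] → cuts [4, 41, 59, 110]
  VbrII (ACTTAC, off=6): starts [67] → cuts [73]
  MvoII (GCAAGA, off=6): starts [19, 42, 49, 61, 73, 128, 138] → cuts [25, 48, 55, 67, 79, 134, 144]

All cut coordinates (distinct, sorted): [4, 11, 25, 41, 48, 55, 59, 67, 73, 79, 110, 134, 144]

Fragment lengths:
  [0,4): 4 bp
  [4,11): 7 bp
  [11,25): 14 bp
  [25,41): 16 bp
  [41,48): 7 bp
  [48,55): 7 bp
  [55,59): 4 bp
  [59,67): 8 bp
  [67,73): 6 bp
  [73,79): 6 bp
  [79,110): 31 bp
  [110,134): 24 bp
  [134,144): 10 bp
  [144,150): 6 bp

[4,4,6,6,6,7,7,7,8,10,14,16,24,31]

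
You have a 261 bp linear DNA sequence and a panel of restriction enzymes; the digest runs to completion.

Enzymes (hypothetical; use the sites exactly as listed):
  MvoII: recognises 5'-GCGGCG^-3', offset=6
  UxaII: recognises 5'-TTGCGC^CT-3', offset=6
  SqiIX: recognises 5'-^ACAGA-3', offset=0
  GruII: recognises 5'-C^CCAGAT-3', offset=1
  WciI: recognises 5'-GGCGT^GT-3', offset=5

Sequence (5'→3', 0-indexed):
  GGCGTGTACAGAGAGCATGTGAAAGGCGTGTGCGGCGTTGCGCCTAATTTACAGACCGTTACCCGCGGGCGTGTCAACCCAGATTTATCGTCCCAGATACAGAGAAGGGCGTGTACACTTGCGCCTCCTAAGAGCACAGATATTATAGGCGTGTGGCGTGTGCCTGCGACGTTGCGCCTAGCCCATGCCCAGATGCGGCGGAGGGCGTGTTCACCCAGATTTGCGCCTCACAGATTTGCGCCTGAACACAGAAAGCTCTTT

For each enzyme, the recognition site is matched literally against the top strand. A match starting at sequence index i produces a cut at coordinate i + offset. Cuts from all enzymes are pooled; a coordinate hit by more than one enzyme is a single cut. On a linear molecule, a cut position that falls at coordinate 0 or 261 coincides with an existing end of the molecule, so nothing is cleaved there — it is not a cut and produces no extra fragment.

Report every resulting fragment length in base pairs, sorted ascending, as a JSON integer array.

[2,3,5,6,6,6,6,6,7,7,8,8,11,11,12,12,12,12,14,14,14,17,18,22,22]

Site scan:
  MvoII (GCGGCG, off=6): starts [31, 194] → cuts [37, 200]
  UxaII (TTGCGCCT, off=6): starts [37, 118, 171, 220, 235] → cuts [43, 124, 177, 226, 241]
  SqiIX (ACAGA, off=0): starts [7, 50, 98, 135, 229, 247] → cuts [7, 50, 98, 135, 229, 247]
  GruII (CCCAGAT, off=1): starts [77, 91, 187, 213] → cuts [78, 92, 188, 214]
  WciI (GGCGTGT, off=5): starts [0, 24, 67, 107, 147, 154, 203] → cuts [5, 29, 72, 112, 152, 159, 208]

Pooled cuts: [5, 7, 29, 37, 43, 50, 72, 78, 92, 98, 112, 124, 135, 152, 159, 177, 188, 200, 208, 214, 226, 229, 241, 247]

Fragment lengths:
  [0,5): 5 bp
  [5,7): 2 bp
  [7,29): 22 bp
  [29,37): 8 bp
  [37,43): 6 bp
  [43,50): 7 bp
  [50,72): 22 bp
  [72,78): 6 bp
  [78,92): 14 bp
  [92,98): 6 bp
  [98,112): 14 bp
  [112,124): 12 bp
  [124,135): 11 bp
  [135,152): 17 bp
  [152,159): 7 bp
  [159,177): 18 bp
  [177,188): 11 bp
  [188,200): 12 bp
  [200,208): 8 bp
  [208,214): 6 bp
  [214,226): 12 bp
  [226,229): 3 bp
  [229,241): 12 bp
  [241,247): 6 bp
  [247,261): 14 bp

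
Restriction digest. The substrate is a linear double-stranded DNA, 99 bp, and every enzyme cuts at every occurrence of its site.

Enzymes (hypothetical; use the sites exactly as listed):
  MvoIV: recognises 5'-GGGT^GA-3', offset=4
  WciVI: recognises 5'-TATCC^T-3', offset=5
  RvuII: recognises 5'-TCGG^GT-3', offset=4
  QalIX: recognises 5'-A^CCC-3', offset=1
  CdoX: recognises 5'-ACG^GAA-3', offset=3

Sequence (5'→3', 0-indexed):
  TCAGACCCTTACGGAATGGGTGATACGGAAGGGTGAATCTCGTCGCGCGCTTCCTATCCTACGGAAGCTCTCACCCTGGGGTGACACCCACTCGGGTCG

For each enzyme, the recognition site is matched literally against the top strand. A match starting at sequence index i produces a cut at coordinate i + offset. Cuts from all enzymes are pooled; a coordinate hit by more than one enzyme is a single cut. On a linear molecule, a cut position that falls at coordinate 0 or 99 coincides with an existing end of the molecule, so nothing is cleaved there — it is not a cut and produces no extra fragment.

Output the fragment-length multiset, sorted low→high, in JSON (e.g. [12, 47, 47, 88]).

Scan for sites:
  MvoIV (GGGTGA, off=4): starts [17, 30, 78] → cuts [21, 34, 82]
  WciVI (TATCCT, off=5): starts [54] → cuts [59]
  RvuII (TCGGGT, off=4): starts [91] → cuts [95]
  QalIX (ACCC, off=1): starts [4, 72, 85] → cuts [5, 73, 86]
  CdoX (ACGGAA, off=3): starts [10, 24, 60] → cuts [13, 27, 63]

All cut coordinates (distinct, sorted): [5, 13, 21, 27, 34, 59, 63, 73, 82, 86, 95]

Fragments:
  [0,5): 5 bp
  [5,13): 8 bp
  [13,21): 8 bp
  [21,27): 6 bp
  [27,34): 7 bp
  [34,59): 25 bp
  [59,63): 4 bp
  [63,73): 10 bp
  [73,82): 9 bp
  [82,86): 4 bp
  [86,95): 9 bp
  [95,99): 4 bp

[4,4,4,5,6,7,8,8,9,9,10,25]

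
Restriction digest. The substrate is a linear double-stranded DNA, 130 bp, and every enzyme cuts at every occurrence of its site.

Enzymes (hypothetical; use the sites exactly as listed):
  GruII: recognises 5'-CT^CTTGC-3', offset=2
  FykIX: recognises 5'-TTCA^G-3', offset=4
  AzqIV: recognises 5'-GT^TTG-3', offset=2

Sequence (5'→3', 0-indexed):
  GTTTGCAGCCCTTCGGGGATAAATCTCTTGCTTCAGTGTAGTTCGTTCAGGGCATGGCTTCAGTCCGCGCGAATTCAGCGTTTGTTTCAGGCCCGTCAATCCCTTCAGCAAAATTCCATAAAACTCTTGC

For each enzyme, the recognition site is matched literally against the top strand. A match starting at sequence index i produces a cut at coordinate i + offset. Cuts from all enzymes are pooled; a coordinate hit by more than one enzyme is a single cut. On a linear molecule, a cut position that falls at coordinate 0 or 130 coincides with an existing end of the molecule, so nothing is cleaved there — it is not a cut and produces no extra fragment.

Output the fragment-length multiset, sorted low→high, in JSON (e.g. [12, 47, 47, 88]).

[2,4,5,8,9,13,14,15,18,18,24]

Per-enzyme occurrences:
  GruII CTCTTGC/2: at [24, 123] ⇒ [26, 125]
  FykIX TTCAG/4: at [31, 45, 58, 73, 85, 103] ⇒ [35, 49, 62, 77, 89, 107]
  AzqIV GTTTG/2: at [0, 79] ⇒ [2, 81]

All cut coordinates (distinct, sorted): [2, 26, 35, 49, 62, 77, 81, 89, 107, 125]

Fragment lengths:
  [0,2): 2 bp
  [2,26): 24 bp
  [26,35): 9 bp
  [35,49): 14 bp
  [49,62): 13 bp
  [62,77): 15 bp
  [77,81): 4 bp
  [81,89): 8 bp
  [89,107): 18 bp
  [107,125): 18 bp
  [125,130): 5 bp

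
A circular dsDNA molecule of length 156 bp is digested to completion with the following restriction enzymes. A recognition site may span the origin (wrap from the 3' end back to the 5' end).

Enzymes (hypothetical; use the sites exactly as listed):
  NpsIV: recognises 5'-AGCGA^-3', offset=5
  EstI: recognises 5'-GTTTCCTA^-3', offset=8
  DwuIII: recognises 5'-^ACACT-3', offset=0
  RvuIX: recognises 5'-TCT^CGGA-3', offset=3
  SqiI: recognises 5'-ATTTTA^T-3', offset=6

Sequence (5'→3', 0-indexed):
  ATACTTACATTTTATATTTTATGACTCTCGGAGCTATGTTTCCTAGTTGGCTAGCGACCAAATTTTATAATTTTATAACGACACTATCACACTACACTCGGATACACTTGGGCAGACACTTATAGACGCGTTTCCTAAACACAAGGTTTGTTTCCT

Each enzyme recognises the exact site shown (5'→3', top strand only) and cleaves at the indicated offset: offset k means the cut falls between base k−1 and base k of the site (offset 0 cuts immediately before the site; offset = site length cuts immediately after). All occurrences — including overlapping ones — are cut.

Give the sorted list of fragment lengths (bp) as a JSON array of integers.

[5,5,7,7,8,8,10,10,12,12,13,17,20,22]

Per-enzyme occurrences:
  NpsIV (AGCGA, off=5): starts [52] → cuts [57]
  EstI (GTTTCCTA, off=8): starts [37, 129, 149] → cuts [1, 45, 137]
  DwuIII (ACACT, off=0): starts [80, 88, 93, 103, 115] → cuts [80, 88, 93, 103, 115]
  RvuIX (TCTCGGA, off=3): starts [25] → cuts [28]
  SqiI (ATTTTAT, off=6): starts [8, 15, 61, 69] → cuts [14, 21, 67, 75]

Pooled cuts: [1, 14, 21, 28, 45, 57, 67, 75, 80, 88, 93, 103, 115, 137]

Fragments:
  1→14: 13 bp
  14→21: 7 bp
  21→28: 7 bp
  28→45: 17 bp
  45→57: 12 bp
  57→67: 10 bp
  67→75: 8 bp
  75→80: 5 bp
  80→88: 8 bp
  88→93: 5 bp
  93→103: 10 bp
  103→115: 12 bp
  115→137: 22 bp
  137→1 (wrap): 156-137+1 = 20 bp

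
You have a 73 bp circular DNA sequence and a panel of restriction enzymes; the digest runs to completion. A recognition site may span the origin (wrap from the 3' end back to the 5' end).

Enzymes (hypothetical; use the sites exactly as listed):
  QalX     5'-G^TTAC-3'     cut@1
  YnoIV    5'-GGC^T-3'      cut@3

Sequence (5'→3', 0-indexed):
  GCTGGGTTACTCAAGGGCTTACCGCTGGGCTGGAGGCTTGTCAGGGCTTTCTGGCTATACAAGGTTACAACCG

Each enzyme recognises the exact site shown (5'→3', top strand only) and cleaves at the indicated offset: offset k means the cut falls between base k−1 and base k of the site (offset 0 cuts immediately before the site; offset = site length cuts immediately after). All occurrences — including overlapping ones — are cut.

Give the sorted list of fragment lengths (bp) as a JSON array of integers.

[4,7,8,9,10,11,12,12]

Site scan:
  QalX (GTTAC, off=1): starts [5, 63] → cuts [6, 64]
  YnoIV (GGCT, off=3): starts [15, 27, 34, 44, 52, 72] → cuts [2, 18, 30, 37, 47, 55]

Pooled cuts: [2, 6, 18, 30, 37, 47, 55, 64]

Fragment lengths:
  2→6: 4 bp
  6→18: 12 bp
  18→30: 12 bp
  30→37: 7 bp
  37→47: 10 bp
  47→55: 8 bp
  55→64: 9 bp
  64→2 (wrap): 73-64+2 = 11 bp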